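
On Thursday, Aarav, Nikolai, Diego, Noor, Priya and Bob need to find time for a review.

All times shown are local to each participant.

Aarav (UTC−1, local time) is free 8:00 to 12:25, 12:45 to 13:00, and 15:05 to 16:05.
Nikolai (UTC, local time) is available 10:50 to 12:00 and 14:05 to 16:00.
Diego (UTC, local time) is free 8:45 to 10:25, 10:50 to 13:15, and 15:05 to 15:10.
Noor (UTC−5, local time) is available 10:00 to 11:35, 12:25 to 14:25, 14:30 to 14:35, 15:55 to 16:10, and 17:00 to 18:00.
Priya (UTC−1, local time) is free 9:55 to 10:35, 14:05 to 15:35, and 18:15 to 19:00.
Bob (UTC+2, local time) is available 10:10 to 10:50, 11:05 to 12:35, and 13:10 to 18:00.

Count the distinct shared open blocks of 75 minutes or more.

0

Aarav → UTC: 09:00–13:25, 13:45–14:00, 16:05–17:05.
Nikolai → UTC: 10:50–12:00, 14:05–16:00.
Diego → UTC: 08:45–10:25, 10:50–13:15, 15:05–15:10.
Noor → UTC: 15:00–16:35, 17:25–19:25, 19:30–19:35, 20:55–21:10, 22:00–23:00.
Priya → UTC: 10:55–11:35, 15:05–16:35, 19:15–20:00.
Bob → UTC: 08:10–08:50, 09:05–10:35, 11:10–16:00.
Aarav ∩ Nikolai: 10:50–12:00.
Aarav ∩ Nikolai ∩ Diego: 10:50–12:00.
Aarav ∩ Nikolai ∩ Diego ∩ Noor: (none).
Aarav ∩ Nikolai ∩ Diego ∩ Noor ∩ Priya: (none).
Aarav ∩ Nikolai ∩ Diego ∩ Noor ∩ Priya ∩ Bob: (none).
Windows ≥ 75 min: (none).
That's 0 windows.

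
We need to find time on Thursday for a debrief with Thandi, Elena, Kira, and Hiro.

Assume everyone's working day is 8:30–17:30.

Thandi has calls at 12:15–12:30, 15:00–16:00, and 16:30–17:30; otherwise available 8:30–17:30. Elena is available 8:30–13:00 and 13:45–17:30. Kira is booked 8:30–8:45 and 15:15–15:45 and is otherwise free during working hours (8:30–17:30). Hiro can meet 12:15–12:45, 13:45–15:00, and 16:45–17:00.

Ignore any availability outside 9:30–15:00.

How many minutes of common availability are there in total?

90 minutes

Thandi free within 08:30–17:30: 08:30–12:15, 12:30–15:00, 16:00–16:30.
Kira free within 08:30–17:30: 08:45–15:15, 15:45–17:30.
Thandi ∩ Elena: 08:30–12:15, 12:30–13:00, 13:45–15:00, 16:00–16:30.
Thandi ∩ Elena ∩ Kira: 08:45–12:15, 12:30–13:00, 13:45–15:00, 16:00–16:30.
Thandi ∩ Elena ∩ Kira ∩ Hiro: 12:30–12:45, 13:45–15:00.
Restricted to 09:30–15:00: 12:30–12:45, 13:45–15:00.
Total common minutes: 15 + 75 = 90.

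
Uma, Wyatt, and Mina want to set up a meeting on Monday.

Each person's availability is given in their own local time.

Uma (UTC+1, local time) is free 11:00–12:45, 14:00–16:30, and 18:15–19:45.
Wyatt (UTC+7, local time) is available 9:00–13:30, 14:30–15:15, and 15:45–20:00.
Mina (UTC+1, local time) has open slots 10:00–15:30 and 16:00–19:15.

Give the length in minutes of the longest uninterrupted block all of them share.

105 minutes

Uma → UTC: 10:00–11:45, 13:00–15:30, 17:15–18:45.
Wyatt → UTC: 02:00–06:30, 07:30–08:15, 08:45–13:00.
Mina → UTC: 09:00–14:30, 15:00–18:15.
Uma ∩ Wyatt: 10:00–11:45.
Uma ∩ Wyatt ∩ Mina: 10:00–11:45.
Single common window of 105 minutes.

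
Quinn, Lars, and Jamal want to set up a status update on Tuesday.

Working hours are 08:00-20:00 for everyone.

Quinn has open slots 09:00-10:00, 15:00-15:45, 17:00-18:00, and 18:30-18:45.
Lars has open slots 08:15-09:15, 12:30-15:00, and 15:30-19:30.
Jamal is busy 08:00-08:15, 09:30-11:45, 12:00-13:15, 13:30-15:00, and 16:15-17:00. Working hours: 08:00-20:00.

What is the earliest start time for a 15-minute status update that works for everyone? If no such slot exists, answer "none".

09:00

Jamal free within 08:00–20:00: 08:15–09:30, 11:45–12:00, 13:15–13:30, 15:00–16:15, 17:00–20:00.
Quinn ∩ Lars: 09:00–09:15, 15:30–15:45, 17:00–18:00, 18:30–18:45.
Quinn ∩ Lars ∩ Jamal: 09:00–09:15, 15:30–15:45, 17:00–18:00, 18:30–18:45.
Windows ≥ 15 min: 09:00–09:15, 15:30–15:45, 17:00–18:00, 18:30–18:45.
Earliest such window starts at 09:00.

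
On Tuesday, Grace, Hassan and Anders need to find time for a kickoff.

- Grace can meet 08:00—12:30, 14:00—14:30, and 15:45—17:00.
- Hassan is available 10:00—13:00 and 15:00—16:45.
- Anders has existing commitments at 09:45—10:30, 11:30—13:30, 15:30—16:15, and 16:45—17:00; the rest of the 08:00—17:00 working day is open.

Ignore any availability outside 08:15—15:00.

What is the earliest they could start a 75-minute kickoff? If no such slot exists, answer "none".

none

Anders free within 08:00–17:00: 08:00–09:45, 10:30–11:30, 13:30–15:30, 16:15–16:45.
Grace ∩ Hassan: 10:00–12:30, 15:45–16:45.
Grace ∩ Hassan ∩ Anders: 10:30–11:30, 16:15–16:45.
Restricted to 08:15–15:00: 10:30–11:30.
Windows ≥ 75 min: (none).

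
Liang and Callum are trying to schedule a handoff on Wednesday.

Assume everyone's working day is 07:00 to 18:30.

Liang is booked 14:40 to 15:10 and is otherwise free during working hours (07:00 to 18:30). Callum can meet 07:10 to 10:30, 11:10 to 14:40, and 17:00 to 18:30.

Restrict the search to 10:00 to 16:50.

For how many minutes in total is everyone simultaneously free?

240 minutes

Liang free within 07:00–18:30: 07:00–14:40, 15:10–18:30.
Liang ∩ Callum: 07:10–10:30, 11:10–14:40, 17:00–18:30.
Restricted to 10:00–16:50: 10:00–10:30, 11:10–14:40.
Total common minutes: 30 + 210 = 240.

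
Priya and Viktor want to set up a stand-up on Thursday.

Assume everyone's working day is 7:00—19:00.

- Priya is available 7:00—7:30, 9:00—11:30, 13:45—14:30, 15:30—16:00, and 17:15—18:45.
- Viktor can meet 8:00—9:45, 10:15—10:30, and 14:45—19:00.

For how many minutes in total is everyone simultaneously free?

Priya ∩ Viktor: 09:00–09:45, 10:15–10:30, 15:30–16:00, 17:15–18:45.
Total common minutes: 45 + 15 + 30 + 90 = 180.

180 minutes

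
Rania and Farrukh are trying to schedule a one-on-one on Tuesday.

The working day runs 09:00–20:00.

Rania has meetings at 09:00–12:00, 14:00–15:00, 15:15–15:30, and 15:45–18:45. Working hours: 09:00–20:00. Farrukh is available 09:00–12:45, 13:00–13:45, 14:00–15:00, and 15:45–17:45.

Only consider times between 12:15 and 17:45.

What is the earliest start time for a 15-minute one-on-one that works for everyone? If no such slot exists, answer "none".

12:15

Rania free within 09:00–20:00: 12:00–14:00, 15:00–15:15, 15:30–15:45, 18:45–20:00.
Rania ∩ Farrukh: 12:00–12:45, 13:00–13:45.
Restricted to 12:15–17:45: 12:15–12:45, 13:00–13:45.
Windows ≥ 15 min: 12:15–12:45, 13:00–13:45.
Earliest such window starts at 12:15.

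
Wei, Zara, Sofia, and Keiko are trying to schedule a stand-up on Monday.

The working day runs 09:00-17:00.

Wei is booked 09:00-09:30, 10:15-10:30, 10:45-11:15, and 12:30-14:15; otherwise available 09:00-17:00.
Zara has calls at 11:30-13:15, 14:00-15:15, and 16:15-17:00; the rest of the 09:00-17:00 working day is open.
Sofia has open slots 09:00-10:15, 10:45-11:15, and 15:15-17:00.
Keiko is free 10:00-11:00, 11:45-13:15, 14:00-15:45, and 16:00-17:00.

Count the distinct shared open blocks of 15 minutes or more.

Wei free within 09:00–17:00: 09:30–10:15, 10:30–10:45, 11:15–12:30, 14:15–17:00.
Zara free within 09:00–17:00: 09:00–11:30, 13:15–14:00, 15:15–16:15.
Wei ∩ Zara: 09:30–10:15, 10:30–10:45, 11:15–11:30, 15:15–16:15.
Wei ∩ Zara ∩ Sofia: 09:30–10:15, 15:15–16:15.
Wei ∩ Zara ∩ Sofia ∩ Keiko: 10:00–10:15, 15:15–15:45, 16:00–16:15.
Windows ≥ 15 min: 10:00–10:15, 15:15–15:45, 16:00–16:15.
That's 3 windows.

3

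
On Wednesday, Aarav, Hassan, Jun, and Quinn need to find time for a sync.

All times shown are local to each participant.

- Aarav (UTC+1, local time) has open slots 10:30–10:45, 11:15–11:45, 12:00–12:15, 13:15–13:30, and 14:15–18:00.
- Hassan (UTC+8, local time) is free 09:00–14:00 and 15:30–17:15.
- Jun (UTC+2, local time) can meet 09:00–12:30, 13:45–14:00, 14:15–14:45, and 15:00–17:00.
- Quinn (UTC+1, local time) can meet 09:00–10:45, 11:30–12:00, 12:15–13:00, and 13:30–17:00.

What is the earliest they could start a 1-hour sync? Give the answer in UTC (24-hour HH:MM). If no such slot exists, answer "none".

Aarav → UTC: 09:30–09:45, 10:15–10:45, 11:00–11:15, 12:15–12:30, 13:15–17:00.
Hassan → UTC: 01:00–06:00, 07:30–09:15.
Jun → UTC: 07:00–10:30, 11:45–12:00, 12:15–12:45, 13:00–15:00.
Quinn → UTC: 08:00–09:45, 10:30–11:00, 11:15–12:00, 12:30–16:00.
Aarav ∩ Hassan: (none).
Aarav ∩ Hassan ∩ Jun: (none).
Aarav ∩ Hassan ∩ Jun ∩ Quinn: (none).
Windows ≥ 60 min: (none).

none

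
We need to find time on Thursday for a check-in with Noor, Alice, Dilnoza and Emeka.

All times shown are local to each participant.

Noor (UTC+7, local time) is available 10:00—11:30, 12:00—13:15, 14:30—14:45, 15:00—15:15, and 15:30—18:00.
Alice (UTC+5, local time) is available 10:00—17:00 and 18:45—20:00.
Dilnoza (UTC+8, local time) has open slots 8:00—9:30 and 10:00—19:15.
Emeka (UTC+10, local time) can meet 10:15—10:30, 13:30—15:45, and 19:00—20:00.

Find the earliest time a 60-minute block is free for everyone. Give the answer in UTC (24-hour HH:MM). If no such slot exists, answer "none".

09:00

Noor → UTC: 03:00–04:30, 05:00–06:15, 07:30–07:45, 08:00–08:15, 08:30–11:00.
Alice → UTC: 05:00–12:00, 13:45–15:00.
Dilnoza → UTC: 00:00–01:30, 02:00–11:15.
Emeka → UTC: 00:15–00:30, 03:30–05:45, 09:00–10:00.
Noor ∩ Alice: 05:00–06:15, 07:30–07:45, 08:00–08:15, 08:30–11:00.
Noor ∩ Alice ∩ Dilnoza: 05:00–06:15, 07:30–07:45, 08:00–08:15, 08:30–11:00.
Noor ∩ Alice ∩ Dilnoza ∩ Emeka: 05:00–05:45, 09:00–10:00.
Windows ≥ 60 min: 09:00–10:00.
Earliest such window starts at 09:00.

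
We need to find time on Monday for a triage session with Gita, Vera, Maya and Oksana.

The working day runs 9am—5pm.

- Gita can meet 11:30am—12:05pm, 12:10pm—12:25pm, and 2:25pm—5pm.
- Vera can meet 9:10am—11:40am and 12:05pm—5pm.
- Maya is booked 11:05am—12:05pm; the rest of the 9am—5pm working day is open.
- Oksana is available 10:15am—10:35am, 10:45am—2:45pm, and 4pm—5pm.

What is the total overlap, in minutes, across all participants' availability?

Maya free within 09:00–17:00: 09:00–11:05, 12:05–17:00.
Gita ∩ Vera: 11:30–11:40, 12:10–12:25, 14:25–17:00.
Gita ∩ Vera ∩ Maya: 12:10–12:25, 14:25–17:00.
Gita ∩ Vera ∩ Maya ∩ Oksana: 12:10–12:25, 14:25–14:45, 16:00–17:00.
Total common minutes: 15 + 20 + 60 = 95.

95 minutes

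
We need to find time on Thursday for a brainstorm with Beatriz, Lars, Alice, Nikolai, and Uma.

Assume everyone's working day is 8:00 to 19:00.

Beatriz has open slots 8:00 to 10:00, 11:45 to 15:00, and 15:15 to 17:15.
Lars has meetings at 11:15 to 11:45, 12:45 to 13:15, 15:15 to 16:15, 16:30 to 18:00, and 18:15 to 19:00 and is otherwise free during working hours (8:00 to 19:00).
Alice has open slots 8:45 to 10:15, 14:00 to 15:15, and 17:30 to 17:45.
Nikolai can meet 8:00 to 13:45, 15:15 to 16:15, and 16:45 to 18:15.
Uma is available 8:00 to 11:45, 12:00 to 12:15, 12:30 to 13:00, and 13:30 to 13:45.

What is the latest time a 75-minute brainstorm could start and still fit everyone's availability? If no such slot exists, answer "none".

08:45

Lars free within 08:00–19:00: 08:00–11:15, 11:45–12:45, 13:15–15:15, 16:15–16:30, 18:00–18:15.
Beatriz ∩ Lars: 08:00–10:00, 11:45–12:45, 13:15–15:00, 16:15–16:30.
Beatriz ∩ Lars ∩ Alice: 08:45–10:00, 14:00–15:00.
Beatriz ∩ Lars ∩ Alice ∩ Nikolai: 08:45–10:00.
Beatriz ∩ Lars ∩ Alice ∩ Nikolai ∩ Uma: 08:45–10:00.
Windows ≥ 75 min: 08:45–10:00.
Latest start in the last window 08:45–10:00 is 10:00 − 75 min = 08:45.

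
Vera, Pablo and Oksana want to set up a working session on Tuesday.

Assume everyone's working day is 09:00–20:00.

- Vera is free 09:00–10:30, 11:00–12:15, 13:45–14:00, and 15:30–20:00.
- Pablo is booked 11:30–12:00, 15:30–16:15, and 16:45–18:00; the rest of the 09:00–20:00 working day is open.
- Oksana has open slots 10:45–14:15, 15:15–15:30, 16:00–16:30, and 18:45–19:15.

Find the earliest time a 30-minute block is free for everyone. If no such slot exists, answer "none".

Pablo free within 09:00–20:00: 09:00–11:30, 12:00–15:30, 16:15–16:45, 18:00–20:00.
Vera ∩ Pablo: 09:00–10:30, 11:00–11:30, 12:00–12:15, 13:45–14:00, 16:15–16:45, 18:00–20:00.
Vera ∩ Pablo ∩ Oksana: 11:00–11:30, 12:00–12:15, 13:45–14:00, 16:15–16:30, 18:45–19:15.
Windows ≥ 30 min: 11:00–11:30, 18:45–19:15.
Earliest such window starts at 11:00.

11:00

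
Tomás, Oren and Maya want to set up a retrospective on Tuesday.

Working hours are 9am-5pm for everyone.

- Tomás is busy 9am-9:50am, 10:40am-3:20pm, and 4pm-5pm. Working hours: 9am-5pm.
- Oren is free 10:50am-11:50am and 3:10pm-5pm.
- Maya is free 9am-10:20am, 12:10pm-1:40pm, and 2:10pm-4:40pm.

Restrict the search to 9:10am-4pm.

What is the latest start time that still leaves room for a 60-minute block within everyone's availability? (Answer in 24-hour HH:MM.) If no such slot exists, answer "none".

none

Tomás free within 09:00–17:00: 09:50–10:40, 15:20–16:00.
Tomás ∩ Oren: 15:20–16:00.
Tomás ∩ Oren ∩ Maya: 15:20–16:00.
Restricted to 09:10–16:00: 15:20–16:00.
Windows ≥ 60 min: (none).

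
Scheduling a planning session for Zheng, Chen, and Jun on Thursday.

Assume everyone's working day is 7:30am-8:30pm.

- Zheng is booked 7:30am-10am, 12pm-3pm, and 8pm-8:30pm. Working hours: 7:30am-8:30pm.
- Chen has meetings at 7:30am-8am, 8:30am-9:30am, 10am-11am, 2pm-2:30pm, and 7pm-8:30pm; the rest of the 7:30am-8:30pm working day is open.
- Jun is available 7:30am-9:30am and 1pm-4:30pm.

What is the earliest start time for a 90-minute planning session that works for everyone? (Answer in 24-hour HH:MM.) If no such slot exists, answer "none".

Zheng free within 07:30–20:30: 10:00–12:00, 15:00–20:00.
Chen free within 07:30–20:30: 08:00–08:30, 09:30–10:00, 11:00–14:00, 14:30–19:00.
Zheng ∩ Chen: 11:00–12:00, 15:00–19:00.
Zheng ∩ Chen ∩ Jun: 15:00–16:30.
Windows ≥ 90 min: 15:00–16:30.
Earliest such window starts at 15:00.

15:00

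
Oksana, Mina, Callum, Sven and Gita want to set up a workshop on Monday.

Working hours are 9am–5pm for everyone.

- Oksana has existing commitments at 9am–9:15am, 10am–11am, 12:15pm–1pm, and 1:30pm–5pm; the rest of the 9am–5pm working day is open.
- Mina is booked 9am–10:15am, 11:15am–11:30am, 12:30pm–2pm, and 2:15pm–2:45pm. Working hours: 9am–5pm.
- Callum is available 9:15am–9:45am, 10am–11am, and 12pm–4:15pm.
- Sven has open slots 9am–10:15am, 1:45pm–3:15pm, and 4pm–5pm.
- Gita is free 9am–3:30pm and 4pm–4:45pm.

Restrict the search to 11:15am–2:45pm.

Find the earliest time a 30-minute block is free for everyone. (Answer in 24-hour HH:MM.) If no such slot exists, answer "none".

Oksana free within 09:00–17:00: 09:15–10:00, 11:00–12:15, 13:00–13:30.
Mina free within 09:00–17:00: 10:15–11:15, 11:30–12:30, 14:00–14:15, 14:45–17:00.
Oksana ∩ Mina: 11:00–11:15, 11:30–12:15.
Oksana ∩ Mina ∩ Callum: 12:00–12:15.
Oksana ∩ Mina ∩ Callum ∩ Sven: (none).
Oksana ∩ Mina ∩ Callum ∩ Sven ∩ Gita: (none).
Restricted to 11:15–14:45: (none).
Windows ≥ 30 min: (none).

none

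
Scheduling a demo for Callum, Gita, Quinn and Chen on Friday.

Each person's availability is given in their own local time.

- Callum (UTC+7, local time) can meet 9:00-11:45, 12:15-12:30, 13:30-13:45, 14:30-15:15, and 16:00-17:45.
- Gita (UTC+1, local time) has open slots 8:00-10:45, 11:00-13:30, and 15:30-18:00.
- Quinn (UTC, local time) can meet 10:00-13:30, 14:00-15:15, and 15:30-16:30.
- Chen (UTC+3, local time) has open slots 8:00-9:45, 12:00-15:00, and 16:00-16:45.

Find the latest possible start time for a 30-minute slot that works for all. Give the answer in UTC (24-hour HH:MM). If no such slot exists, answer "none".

Callum → UTC: 02:00–04:45, 05:15–05:30, 06:30–06:45, 07:30–08:15, 09:00–10:45.
Gita → UTC: 07:00–09:45, 10:00–12:30, 14:30–17:00.
Quinn → UTC: 10:00–13:30, 14:00–15:15, 15:30–16:30.
Chen → UTC: 05:00–06:45, 09:00–12:00, 13:00–13:45.
Callum ∩ Gita: 07:30–08:15, 09:00–09:45, 10:00–10:45.
Callum ∩ Gita ∩ Quinn: 10:00–10:45.
Callum ∩ Gita ∩ Quinn ∩ Chen: 10:00–10:45.
Windows ≥ 30 min: 10:00–10:45.
Latest start in the last window 10:00–10:45 is 10:45 − 30 min = 10:15.

10:15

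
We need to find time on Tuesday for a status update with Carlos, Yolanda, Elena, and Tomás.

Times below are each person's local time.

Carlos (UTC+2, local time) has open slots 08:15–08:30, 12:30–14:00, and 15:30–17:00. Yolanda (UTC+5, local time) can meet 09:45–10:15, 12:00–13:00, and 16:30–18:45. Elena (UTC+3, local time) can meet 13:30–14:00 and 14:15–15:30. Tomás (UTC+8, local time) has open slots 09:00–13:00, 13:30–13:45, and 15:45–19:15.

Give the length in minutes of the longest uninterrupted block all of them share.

0 minutes

Carlos → UTC: 06:15–06:30, 10:30–12:00, 13:30–15:00.
Yolanda → UTC: 04:45–05:15, 07:00–08:00, 11:30–13:45.
Elena → UTC: 10:30–11:00, 11:15–12:30.
Tomás → UTC: 01:00–05:00, 05:30–05:45, 07:45–11:15.
Carlos ∩ Yolanda: 11:30–12:00, 13:30–13:45.
Carlos ∩ Yolanda ∩ Elena: 11:30–12:00.
Carlos ∩ Yolanda ∩ Elena ∩ Tomás: (none).
No common window.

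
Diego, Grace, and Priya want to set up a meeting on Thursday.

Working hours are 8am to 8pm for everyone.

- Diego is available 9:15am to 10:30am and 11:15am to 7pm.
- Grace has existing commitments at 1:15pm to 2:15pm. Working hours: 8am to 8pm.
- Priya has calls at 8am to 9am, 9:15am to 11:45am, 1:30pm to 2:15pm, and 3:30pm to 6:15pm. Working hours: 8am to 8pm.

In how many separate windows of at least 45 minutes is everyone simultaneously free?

Grace free within 08:00–20:00: 08:00–13:15, 14:15–20:00.
Priya free within 08:00–20:00: 09:00–09:15, 11:45–13:30, 14:15–15:30, 18:15–20:00.
Diego ∩ Grace: 09:15–10:30, 11:15–13:15, 14:15–19:00.
Diego ∩ Grace ∩ Priya: 11:45–13:15, 14:15–15:30, 18:15–19:00.
Windows ≥ 45 min: 11:45–13:15, 14:15–15:30, 18:15–19:00.
That's 3 windows.

3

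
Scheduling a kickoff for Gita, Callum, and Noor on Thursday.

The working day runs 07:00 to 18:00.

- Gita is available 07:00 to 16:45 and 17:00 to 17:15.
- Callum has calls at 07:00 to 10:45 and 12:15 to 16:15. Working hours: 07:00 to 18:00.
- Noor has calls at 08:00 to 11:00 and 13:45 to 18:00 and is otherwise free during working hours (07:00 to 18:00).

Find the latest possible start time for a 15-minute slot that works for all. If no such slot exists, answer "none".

Callum free within 07:00–18:00: 10:45–12:15, 16:15–18:00.
Noor free within 07:00–18:00: 07:00–08:00, 11:00–13:45.
Gita ∩ Callum: 10:45–12:15, 16:15–16:45, 17:00–17:15.
Gita ∩ Callum ∩ Noor: 11:00–12:15.
Windows ≥ 15 min: 11:00–12:15.
Latest start in the last window 11:00–12:15 is 12:15 − 15 min = 12:00.

12:00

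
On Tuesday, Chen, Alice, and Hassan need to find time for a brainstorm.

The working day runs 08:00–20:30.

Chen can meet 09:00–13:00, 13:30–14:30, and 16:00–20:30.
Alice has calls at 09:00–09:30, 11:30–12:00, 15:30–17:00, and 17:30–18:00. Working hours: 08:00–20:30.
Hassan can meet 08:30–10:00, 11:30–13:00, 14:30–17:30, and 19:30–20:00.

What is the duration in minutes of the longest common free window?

60 minutes

Alice free within 08:00–20:30: 08:00–09:00, 09:30–11:30, 12:00–15:30, 17:00–17:30, 18:00–20:30.
Chen ∩ Alice: 09:30–11:30, 12:00–13:00, 13:30–14:30, 17:00–17:30, 18:00–20:30.
Chen ∩ Alice ∩ Hassan: 09:30–10:00, 12:00–13:00, 17:00–17:30, 19:30–20:00.
Common window lengths: 30, 60, 30, 30 min; longest is 60.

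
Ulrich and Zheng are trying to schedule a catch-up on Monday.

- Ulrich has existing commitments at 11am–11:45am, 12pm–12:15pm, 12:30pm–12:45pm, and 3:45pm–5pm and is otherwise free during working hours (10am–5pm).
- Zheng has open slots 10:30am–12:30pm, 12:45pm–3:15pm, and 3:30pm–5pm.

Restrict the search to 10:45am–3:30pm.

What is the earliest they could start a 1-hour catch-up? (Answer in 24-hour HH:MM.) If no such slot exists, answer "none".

12:45

Ulrich free within 10:00–17:00: 10:00–11:00, 11:45–12:00, 12:15–12:30, 12:45–15:45.
Ulrich ∩ Zheng: 10:30–11:00, 11:45–12:00, 12:15–12:30, 12:45–15:15, 15:30–15:45.
Restricted to 10:45–15:30: 10:45–11:00, 11:45–12:00, 12:15–12:30, 12:45–15:15.
Windows ≥ 60 min: 12:45–15:15.
Earliest such window starts at 12:45.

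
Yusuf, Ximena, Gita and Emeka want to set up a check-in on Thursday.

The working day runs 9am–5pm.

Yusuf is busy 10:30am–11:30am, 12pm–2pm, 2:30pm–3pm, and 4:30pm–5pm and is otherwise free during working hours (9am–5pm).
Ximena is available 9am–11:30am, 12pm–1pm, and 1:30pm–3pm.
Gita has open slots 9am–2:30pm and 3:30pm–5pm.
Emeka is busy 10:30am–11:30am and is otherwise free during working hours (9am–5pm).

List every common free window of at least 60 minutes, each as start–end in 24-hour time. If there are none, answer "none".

09:00–10:30

Yusuf free within 09:00–17:00: 09:00–10:30, 11:30–12:00, 14:00–14:30, 15:00–16:30.
Emeka free within 09:00–17:00: 09:00–10:30, 11:30–17:00.
Yusuf ∩ Ximena: 09:00–10:30, 14:00–14:30.
Yusuf ∩ Ximena ∩ Gita: 09:00–10:30, 14:00–14:30.
Yusuf ∩ Ximena ∩ Gita ∩ Emeka: 09:00–10:30, 14:00–14:30.
Windows ≥ 60 min: 09:00–10:30.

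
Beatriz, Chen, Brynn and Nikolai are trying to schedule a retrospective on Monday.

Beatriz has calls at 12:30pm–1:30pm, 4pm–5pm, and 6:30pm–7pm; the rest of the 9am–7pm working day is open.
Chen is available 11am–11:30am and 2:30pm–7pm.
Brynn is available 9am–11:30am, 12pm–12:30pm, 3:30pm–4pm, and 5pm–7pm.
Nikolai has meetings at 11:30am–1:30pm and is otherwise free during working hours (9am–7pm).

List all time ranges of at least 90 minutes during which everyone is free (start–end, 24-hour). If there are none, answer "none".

Beatriz free within 09:00–19:00: 09:00–12:30, 13:30–16:00, 17:00–18:30.
Nikolai free within 09:00–19:00: 09:00–11:30, 13:30–19:00.
Beatriz ∩ Chen: 11:00–11:30, 14:30–16:00, 17:00–18:30.
Beatriz ∩ Chen ∩ Brynn: 11:00–11:30, 15:30–16:00, 17:00–18:30.
Beatriz ∩ Chen ∩ Brynn ∩ Nikolai: 11:00–11:30, 15:30–16:00, 17:00–18:30.
Windows ≥ 90 min: 17:00–18:30.

17:00–18:30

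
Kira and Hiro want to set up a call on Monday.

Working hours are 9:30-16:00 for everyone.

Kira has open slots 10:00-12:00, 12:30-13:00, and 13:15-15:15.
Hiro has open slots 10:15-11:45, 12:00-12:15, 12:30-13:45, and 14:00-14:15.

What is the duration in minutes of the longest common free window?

Kira ∩ Hiro: 10:15–11:45, 12:30–13:00, 13:15–13:45, 14:00–14:15.
Common window lengths: 90, 30, 30, 15 min; longest is 90.

90 minutes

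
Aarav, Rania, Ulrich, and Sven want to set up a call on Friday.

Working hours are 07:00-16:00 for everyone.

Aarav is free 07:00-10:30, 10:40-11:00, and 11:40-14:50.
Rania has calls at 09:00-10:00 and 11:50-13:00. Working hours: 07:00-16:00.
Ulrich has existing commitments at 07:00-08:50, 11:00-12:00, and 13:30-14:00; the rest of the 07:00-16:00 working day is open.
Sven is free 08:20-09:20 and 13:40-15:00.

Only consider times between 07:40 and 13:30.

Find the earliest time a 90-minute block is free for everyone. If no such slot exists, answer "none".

none

Rania free within 07:00–16:00: 07:00–09:00, 10:00–11:50, 13:00–16:00.
Ulrich free within 07:00–16:00: 08:50–11:00, 12:00–13:30, 14:00–16:00.
Aarav ∩ Rania: 07:00–09:00, 10:00–10:30, 10:40–11:00, 11:40–11:50, 13:00–14:50.
Aarav ∩ Rania ∩ Ulrich: 08:50–09:00, 10:00–10:30, 10:40–11:00, 13:00–13:30, 14:00–14:50.
Aarav ∩ Rania ∩ Ulrich ∩ Sven: 08:50–09:00, 14:00–14:50.
Restricted to 07:40–13:30: 08:50–09:00.
Windows ≥ 90 min: (none).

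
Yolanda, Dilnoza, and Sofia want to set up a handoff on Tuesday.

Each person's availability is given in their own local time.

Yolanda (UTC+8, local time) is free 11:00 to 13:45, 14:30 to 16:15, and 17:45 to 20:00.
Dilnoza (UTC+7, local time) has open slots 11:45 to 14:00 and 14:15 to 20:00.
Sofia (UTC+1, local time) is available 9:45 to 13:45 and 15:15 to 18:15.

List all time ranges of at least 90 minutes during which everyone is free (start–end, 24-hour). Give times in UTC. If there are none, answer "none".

Yolanda → UTC: 03:00–05:45, 06:30–08:15, 09:45–12:00.
Dilnoza → UTC: 04:45–07:00, 07:15–13:00.
Sofia → UTC: 08:45–12:45, 14:15–17:15.
Yolanda ∩ Dilnoza: 04:45–05:45, 06:30–07:00, 07:15–08:15, 09:45–12:00.
Yolanda ∩ Dilnoza ∩ Sofia: 09:45–12:00.
Windows ≥ 90 min: 09:45–12:00.

09:45–12:00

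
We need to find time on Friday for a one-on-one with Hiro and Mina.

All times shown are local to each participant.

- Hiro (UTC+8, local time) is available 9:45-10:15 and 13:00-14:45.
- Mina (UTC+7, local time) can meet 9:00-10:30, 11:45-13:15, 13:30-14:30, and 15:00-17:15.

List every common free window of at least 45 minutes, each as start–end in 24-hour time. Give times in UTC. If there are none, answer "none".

Hiro → UTC: 01:45–02:15, 05:00–06:45.
Mina → UTC: 02:00–03:30, 04:45–06:15, 06:30–07:30, 08:00–10:15.
Hiro ∩ Mina: 02:00–02:15, 05:00–06:15, 06:30–06:45.
Windows ≥ 45 min: 05:00–06:15.

05:00–06:15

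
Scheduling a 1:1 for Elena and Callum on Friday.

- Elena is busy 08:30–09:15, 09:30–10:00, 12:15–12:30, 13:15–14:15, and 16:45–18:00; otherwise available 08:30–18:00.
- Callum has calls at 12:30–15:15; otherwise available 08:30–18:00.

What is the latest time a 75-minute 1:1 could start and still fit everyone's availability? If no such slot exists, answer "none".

15:30

Elena free within 08:30–18:00: 09:15–09:30, 10:00–12:15, 12:30–13:15, 14:15–16:45.
Callum free within 08:30–18:00: 08:30–12:30, 15:15–18:00.
Elena ∩ Callum: 09:15–09:30, 10:00–12:15, 15:15–16:45.
Windows ≥ 75 min: 10:00–12:15, 15:15–16:45.
Latest start in the last window 15:15–16:45 is 16:45 − 75 min = 15:30.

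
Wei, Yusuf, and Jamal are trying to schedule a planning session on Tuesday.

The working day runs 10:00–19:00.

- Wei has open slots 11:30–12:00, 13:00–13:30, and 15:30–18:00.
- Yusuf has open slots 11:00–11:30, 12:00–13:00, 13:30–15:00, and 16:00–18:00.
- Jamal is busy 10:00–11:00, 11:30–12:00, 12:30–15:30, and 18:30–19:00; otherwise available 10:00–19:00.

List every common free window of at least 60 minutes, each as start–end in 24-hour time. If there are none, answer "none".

16:00–18:00

Jamal free within 10:00–19:00: 11:00–11:30, 12:00–12:30, 15:30–18:30.
Wei ∩ Yusuf: 16:00–18:00.
Wei ∩ Yusuf ∩ Jamal: 16:00–18:00.
Windows ≥ 60 min: 16:00–18:00.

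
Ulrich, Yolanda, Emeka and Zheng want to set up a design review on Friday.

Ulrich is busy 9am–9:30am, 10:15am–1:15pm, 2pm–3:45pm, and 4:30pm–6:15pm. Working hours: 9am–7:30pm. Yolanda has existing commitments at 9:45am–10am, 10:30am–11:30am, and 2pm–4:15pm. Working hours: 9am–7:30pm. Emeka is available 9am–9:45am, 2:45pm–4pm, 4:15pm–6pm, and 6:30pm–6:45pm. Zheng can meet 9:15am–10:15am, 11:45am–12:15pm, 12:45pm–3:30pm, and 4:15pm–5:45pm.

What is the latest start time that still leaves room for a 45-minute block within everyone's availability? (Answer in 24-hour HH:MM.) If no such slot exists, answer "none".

Ulrich free within 09:00–19:30: 09:30–10:15, 13:15–14:00, 15:45–16:30, 18:15–19:30.
Yolanda free within 09:00–19:30: 09:00–09:45, 10:00–10:30, 11:30–14:00, 16:15–19:30.
Ulrich ∩ Yolanda: 09:30–09:45, 10:00–10:15, 13:15–14:00, 16:15–16:30, 18:15–19:30.
Ulrich ∩ Yolanda ∩ Emeka: 09:30–09:45, 16:15–16:30, 18:30–18:45.
Ulrich ∩ Yolanda ∩ Emeka ∩ Zheng: 09:30–09:45, 16:15–16:30.
Windows ≥ 45 min: (none).

none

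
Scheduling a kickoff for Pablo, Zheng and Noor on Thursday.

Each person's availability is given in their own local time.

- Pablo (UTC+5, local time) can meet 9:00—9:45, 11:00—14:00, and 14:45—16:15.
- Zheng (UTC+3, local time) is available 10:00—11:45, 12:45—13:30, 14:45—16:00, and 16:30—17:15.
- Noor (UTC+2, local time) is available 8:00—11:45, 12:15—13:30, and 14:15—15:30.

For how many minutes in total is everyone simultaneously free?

Pablo → UTC: 04:00–04:45, 06:00–09:00, 09:45–11:15.
Zheng → UTC: 07:00–08:45, 09:45–10:30, 11:45–13:00, 13:30–14:15.
Noor → UTC: 06:00–09:45, 10:15–11:30, 12:15–13:30.
Pablo ∩ Zheng: 07:00–08:45, 09:45–10:30.
Pablo ∩ Zheng ∩ Noor: 07:00–08:45, 10:15–10:30.
Total common minutes: 105 + 15 = 120.

120 minutes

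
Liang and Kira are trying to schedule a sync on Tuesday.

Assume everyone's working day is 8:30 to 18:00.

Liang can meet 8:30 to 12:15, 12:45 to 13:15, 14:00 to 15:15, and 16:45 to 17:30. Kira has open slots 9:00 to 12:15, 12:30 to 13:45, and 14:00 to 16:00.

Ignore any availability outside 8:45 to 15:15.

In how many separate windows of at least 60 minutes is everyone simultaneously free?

Liang ∩ Kira: 09:00–12:15, 12:45–13:15, 14:00–15:15.
Restricted to 08:45–15:15: 09:00–12:15, 12:45–13:15, 14:00–15:15.
Windows ≥ 60 min: 09:00–12:15, 14:00–15:15.
That's 2 windows.

2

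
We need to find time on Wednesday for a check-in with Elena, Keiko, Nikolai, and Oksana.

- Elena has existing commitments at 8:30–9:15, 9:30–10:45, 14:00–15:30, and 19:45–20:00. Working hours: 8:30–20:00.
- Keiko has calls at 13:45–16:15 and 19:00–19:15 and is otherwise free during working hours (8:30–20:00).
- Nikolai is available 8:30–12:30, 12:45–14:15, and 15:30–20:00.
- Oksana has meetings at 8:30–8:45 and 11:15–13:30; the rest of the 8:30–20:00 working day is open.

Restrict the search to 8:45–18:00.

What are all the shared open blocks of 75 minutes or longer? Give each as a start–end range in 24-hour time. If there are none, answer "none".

Elena free within 08:30–20:00: 09:15–09:30, 10:45–14:00, 15:30–19:45.
Keiko free within 08:30–20:00: 08:30–13:45, 16:15–19:00, 19:15–20:00.
Oksana free within 08:30–20:00: 08:45–11:15, 13:30–20:00.
Elena ∩ Keiko: 09:15–09:30, 10:45–13:45, 16:15–19:00, 19:15–19:45.
Elena ∩ Keiko ∩ Nikolai: 09:15–09:30, 10:45–12:30, 12:45–13:45, 16:15–19:00, 19:15–19:45.
Elena ∩ Keiko ∩ Nikolai ∩ Oksana: 09:15–09:30, 10:45–11:15, 13:30–13:45, 16:15–19:00, 19:15–19:45.
Restricted to 08:45–18:00: 09:15–09:30, 10:45–11:15, 13:30–13:45, 16:15–18:00.
Windows ≥ 75 min: 16:15–18:00.

16:15–18:00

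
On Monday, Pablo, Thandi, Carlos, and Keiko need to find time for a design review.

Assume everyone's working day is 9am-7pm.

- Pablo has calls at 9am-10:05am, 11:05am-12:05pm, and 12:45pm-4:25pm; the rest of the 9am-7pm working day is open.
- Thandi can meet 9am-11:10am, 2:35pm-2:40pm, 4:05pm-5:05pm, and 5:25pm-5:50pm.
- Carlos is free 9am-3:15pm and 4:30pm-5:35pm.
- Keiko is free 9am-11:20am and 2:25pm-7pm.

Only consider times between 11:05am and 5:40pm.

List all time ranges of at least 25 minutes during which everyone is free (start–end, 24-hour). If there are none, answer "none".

Pablo free within 09:00–19:00: 10:05–11:05, 12:05–12:45, 16:25–19:00.
Pablo ∩ Thandi: 10:05–11:05, 16:25–17:05, 17:25–17:50.
Pablo ∩ Thandi ∩ Carlos: 10:05–11:05, 16:30–17:05, 17:25–17:35.
Pablo ∩ Thandi ∩ Carlos ∩ Keiko: 10:05–11:05, 16:30–17:05, 17:25–17:35.
Restricted to 11:05–17:40: 16:30–17:05, 17:25–17:35.
Windows ≥ 25 min: 16:30–17:05.

16:30–17:05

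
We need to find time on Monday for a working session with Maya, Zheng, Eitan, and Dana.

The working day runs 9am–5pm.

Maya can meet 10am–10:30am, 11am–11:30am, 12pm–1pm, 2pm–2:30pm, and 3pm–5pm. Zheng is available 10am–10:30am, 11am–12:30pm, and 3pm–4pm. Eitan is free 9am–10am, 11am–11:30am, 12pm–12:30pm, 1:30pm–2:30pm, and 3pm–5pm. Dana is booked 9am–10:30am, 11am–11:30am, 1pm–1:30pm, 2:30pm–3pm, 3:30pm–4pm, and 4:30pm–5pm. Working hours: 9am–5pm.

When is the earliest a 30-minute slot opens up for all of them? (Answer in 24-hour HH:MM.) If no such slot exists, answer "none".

Dana free within 09:00–17:00: 10:30–11:00, 11:30–13:00, 13:30–14:30, 15:00–15:30, 16:00–16:30.
Maya ∩ Zheng: 10:00–10:30, 11:00–11:30, 12:00–12:30, 15:00–16:00.
Maya ∩ Zheng ∩ Eitan: 11:00–11:30, 12:00–12:30, 15:00–16:00.
Maya ∩ Zheng ∩ Eitan ∩ Dana: 12:00–12:30, 15:00–15:30.
Windows ≥ 30 min: 12:00–12:30, 15:00–15:30.
Earliest such window starts at 12:00.

12:00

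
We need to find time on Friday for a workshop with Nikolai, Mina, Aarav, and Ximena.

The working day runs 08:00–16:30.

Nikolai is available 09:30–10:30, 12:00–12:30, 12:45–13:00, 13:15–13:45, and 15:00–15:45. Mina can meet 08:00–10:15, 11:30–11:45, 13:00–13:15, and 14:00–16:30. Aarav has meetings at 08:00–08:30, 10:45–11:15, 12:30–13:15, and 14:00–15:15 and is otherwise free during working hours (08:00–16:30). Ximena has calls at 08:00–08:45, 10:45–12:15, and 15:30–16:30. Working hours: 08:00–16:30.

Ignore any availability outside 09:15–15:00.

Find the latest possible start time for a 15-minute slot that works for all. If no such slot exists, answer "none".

10:00

Aarav free within 08:00–16:30: 08:30–10:45, 11:15–12:30, 13:15–14:00, 15:15–16:30.
Ximena free within 08:00–16:30: 08:45–10:45, 12:15–15:30.
Nikolai ∩ Mina: 09:30–10:15, 15:00–15:45.
Nikolai ∩ Mina ∩ Aarav: 09:30–10:15, 15:15–15:45.
Nikolai ∩ Mina ∩ Aarav ∩ Ximena: 09:30–10:15, 15:15–15:30.
Restricted to 09:15–15:00: 09:30–10:15.
Windows ≥ 15 min: 09:30–10:15.
Latest start in the last window 09:30–10:15 is 10:15 − 15 min = 10:00.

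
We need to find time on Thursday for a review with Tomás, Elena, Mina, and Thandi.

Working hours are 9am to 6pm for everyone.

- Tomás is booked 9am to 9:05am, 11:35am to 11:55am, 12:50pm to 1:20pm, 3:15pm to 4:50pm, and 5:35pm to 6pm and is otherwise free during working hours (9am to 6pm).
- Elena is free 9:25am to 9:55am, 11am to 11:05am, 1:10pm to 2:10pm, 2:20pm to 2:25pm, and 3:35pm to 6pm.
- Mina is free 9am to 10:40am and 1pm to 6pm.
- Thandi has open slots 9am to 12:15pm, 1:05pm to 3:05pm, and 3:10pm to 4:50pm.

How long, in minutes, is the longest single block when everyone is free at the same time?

Tomás free within 09:00–18:00: 09:05–11:35, 11:55–12:50, 13:20–15:15, 16:50–17:35.
Tomás ∩ Elena: 09:25–09:55, 11:00–11:05, 13:20–14:10, 14:20–14:25, 16:50–17:35.
Tomás ∩ Elena ∩ Mina: 09:25–09:55, 13:20–14:10, 14:20–14:25, 16:50–17:35.
Tomás ∩ Elena ∩ Mina ∩ Thandi: 09:25–09:55, 13:20–14:10, 14:20–14:25.
Common window lengths: 30, 50, 5 min; longest is 50.

50 minutes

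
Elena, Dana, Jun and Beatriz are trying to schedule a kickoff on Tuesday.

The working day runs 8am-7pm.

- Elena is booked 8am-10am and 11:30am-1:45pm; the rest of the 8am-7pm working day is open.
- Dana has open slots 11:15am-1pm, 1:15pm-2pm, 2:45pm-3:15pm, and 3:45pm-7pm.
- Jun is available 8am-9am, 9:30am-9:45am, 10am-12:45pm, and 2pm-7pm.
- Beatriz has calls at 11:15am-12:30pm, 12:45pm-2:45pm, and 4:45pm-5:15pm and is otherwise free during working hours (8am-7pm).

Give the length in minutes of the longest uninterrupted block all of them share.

Elena free within 08:00–19:00: 10:00–11:30, 13:45–19:00.
Beatriz free within 08:00–19:00: 08:00–11:15, 12:30–12:45, 14:45–16:45, 17:15–19:00.
Elena ∩ Dana: 11:15–11:30, 13:45–14:00, 14:45–15:15, 15:45–19:00.
Elena ∩ Dana ∩ Jun: 11:15–11:30, 14:45–15:15, 15:45–19:00.
Elena ∩ Dana ∩ Jun ∩ Beatriz: 14:45–15:15, 15:45–16:45, 17:15–19:00.
Common window lengths: 30, 60, 105 min; longest is 105.

105 minutes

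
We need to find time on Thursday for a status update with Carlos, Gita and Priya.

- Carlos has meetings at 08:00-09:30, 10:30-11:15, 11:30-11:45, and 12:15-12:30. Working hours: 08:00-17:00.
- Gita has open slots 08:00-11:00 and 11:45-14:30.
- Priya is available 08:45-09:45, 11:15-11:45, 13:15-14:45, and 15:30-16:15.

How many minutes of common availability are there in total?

90 minutes

Carlos free within 08:00–17:00: 09:30–10:30, 11:15–11:30, 11:45–12:15, 12:30–17:00.
Carlos ∩ Gita: 09:30–10:30, 11:45–12:15, 12:30–14:30.
Carlos ∩ Gita ∩ Priya: 09:30–09:45, 13:15–14:30.
Total common minutes: 15 + 75 = 90.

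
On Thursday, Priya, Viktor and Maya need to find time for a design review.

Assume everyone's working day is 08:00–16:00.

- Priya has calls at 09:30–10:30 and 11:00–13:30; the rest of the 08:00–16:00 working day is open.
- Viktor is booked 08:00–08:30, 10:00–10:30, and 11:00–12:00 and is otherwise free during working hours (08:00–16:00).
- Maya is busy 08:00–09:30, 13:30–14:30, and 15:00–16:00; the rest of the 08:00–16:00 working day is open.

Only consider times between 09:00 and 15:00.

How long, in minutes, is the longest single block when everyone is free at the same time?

30 minutes

Priya free within 08:00–16:00: 08:00–09:30, 10:30–11:00, 13:30–16:00.
Viktor free within 08:00–16:00: 08:30–10:00, 10:30–11:00, 12:00–16:00.
Maya free within 08:00–16:00: 09:30–13:30, 14:30–15:00.
Priya ∩ Viktor: 08:30–09:30, 10:30–11:00, 13:30–16:00.
Priya ∩ Viktor ∩ Maya: 10:30–11:00, 14:30–15:00.
Restricted to 09:00–15:00: 10:30–11:00, 14:30–15:00.
Common window lengths: 30, 30 min; longest is 30.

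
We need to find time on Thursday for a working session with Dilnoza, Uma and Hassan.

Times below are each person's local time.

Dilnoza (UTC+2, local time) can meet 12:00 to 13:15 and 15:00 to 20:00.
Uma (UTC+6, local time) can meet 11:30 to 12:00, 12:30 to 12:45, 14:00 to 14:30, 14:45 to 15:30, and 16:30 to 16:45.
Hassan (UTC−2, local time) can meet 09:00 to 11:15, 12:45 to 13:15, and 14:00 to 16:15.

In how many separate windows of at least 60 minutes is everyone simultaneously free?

0

Dilnoza → UTC: 10:00–11:15, 13:00–18:00.
Uma → UTC: 05:30–06:00, 06:30–06:45, 08:00–08:30, 08:45–09:30, 10:30–10:45.
Hassan → UTC: 11:00–13:15, 14:45–15:15, 16:00–18:15.
Dilnoza ∩ Uma: 10:30–10:45.
Dilnoza ∩ Uma ∩ Hassan: (none).
Windows ≥ 60 min: (none).
That's 0 windows.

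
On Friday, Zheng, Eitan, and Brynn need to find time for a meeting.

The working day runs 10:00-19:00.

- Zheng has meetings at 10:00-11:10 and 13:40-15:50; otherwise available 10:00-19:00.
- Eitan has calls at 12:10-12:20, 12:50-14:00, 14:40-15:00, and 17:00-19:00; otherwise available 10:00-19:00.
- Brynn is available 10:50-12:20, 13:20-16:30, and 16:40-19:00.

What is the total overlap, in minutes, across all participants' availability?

Zheng free within 10:00–19:00: 11:10–13:40, 15:50–19:00.
Eitan free within 10:00–19:00: 10:00–12:10, 12:20–12:50, 14:00–14:40, 15:00–17:00.
Zheng ∩ Eitan: 11:10–12:10, 12:20–12:50, 15:50–17:00.
Zheng ∩ Eitan ∩ Brynn: 11:10–12:10, 15:50–16:30, 16:40–17:00.
Total common minutes: 60 + 40 + 20 = 120.

120 minutes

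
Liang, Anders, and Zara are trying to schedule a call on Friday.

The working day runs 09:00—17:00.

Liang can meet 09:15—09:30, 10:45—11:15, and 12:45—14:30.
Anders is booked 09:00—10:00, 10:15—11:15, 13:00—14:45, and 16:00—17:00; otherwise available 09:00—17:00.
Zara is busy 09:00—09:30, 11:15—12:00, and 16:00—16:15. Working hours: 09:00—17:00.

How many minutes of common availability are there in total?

15 minutes

Anders free within 09:00–17:00: 10:00–10:15, 11:15–13:00, 14:45–16:00.
Zara free within 09:00–17:00: 09:30–11:15, 12:00–16:00, 16:15–17:00.
Liang ∩ Anders: 12:45–13:00.
Liang ∩ Anders ∩ Zara: 12:45–13:00.
Total common minutes: 15.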